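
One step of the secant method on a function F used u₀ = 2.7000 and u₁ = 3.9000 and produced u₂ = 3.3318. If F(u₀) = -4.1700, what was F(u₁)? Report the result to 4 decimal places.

The secant line through (2.7000, -4.1700) and (3.9000, F(u₁)) crosses zero at u₂ = 3.3318.
So (2.7000, -4.1700), (3.9000, F(u₁)), (3.3318, 0) are collinear:
F(u₁) = -4.1700 · (3.9000 − 3.3318) / (2.7000 − 3.3318) = -4.1700 · (0.568200)/(-0.631800) = 3.750228

3.7502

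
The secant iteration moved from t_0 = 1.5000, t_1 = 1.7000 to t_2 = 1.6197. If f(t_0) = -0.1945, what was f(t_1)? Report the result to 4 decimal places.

0.1305

The secant line through (1.5000, -0.1945) and (1.7000, f(t_1)) crosses zero at t_2 = 1.6197.
So (1.5000, -0.1945), (1.7000, f(t_1)), (1.6197, 0) are collinear:
f(t_1) = -0.1945 · (1.7000 − 1.6197) / (1.5000 − 1.6197) = -0.1945 · (0.080300)/(-0.119700) = 0.130479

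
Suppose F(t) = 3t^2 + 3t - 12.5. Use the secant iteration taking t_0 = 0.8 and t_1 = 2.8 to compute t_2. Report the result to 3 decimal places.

1.393

F(0.8) = -8.18000, F(2.8) = 19.42000
t_2 = 2.80000 − 19.42000·(2.80000 − 0.80000) / (19.42000 − (-8.18000)) = 2.80000 − (38.84000)/(27.60000) = 1.39275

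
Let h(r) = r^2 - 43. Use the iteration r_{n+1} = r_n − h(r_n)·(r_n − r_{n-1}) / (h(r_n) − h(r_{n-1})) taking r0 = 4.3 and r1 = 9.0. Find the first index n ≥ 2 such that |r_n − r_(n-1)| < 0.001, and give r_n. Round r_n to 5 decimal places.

n = 6, r_n = 6.55744

h(4.3) = -24.5100000, h(9.0) = 38.0000000
r2 = 9.0000000 − 38.0000000·(4.7000000)/(62.5100000) = 6.1428571;  |Δ| = 2.8571429
h(6.1428571) = -5.2653061
r3 = 6.1428571 − (-5.2653061)·(-2.8571429)/(-43.2653061) = 6.4905660;  |Δ| = 0.3477089
h(6.4905660) = -0.8725525
r4 = 6.4905660 − (-0.8725525)·(0.3477089)/(4.3927536) = 6.5596330;  |Δ| = 0.0690670
h(6.5596330) = 0.0287855
r5 = 6.5596330 − 0.0287855·(0.0690670)/(0.9013380) = 6.5574273;  |Δ| = 0.0022057
h(6.5574273) = -0.0001475
r6 = 6.5574273 − (-0.0001475)·(-0.0022057)/(-0.0289329) = 6.5574385;  |Δ| = 0.0000112
|r6 − r5| = 0.0000112 < 0.001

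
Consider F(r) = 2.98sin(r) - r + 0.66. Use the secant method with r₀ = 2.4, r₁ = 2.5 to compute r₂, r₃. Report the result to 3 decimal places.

F(2.4) = 0.27288, F(2.5) = -0.05655
r₂ = 2.50000 − (-0.05655)·(2.50000 − 2.40000) / (-0.05655 − 0.27288) = 2.50000 − (-0.00566)/(-0.32943) = 2.48283
F(2.48283) = 0.00133
r₃ = 2.48283 − 0.00133·(2.48283 − 2.50000) / (0.00133 − (-0.05655)) = 2.48283 − (-0.00002)/(0.05789) = 2.48323

2.483, 2.483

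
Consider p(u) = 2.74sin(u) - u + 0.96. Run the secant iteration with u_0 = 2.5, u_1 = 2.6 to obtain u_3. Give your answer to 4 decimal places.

2.5310

p(2.5) = 0.099814, p(2.6) = -0.227526
u_2 = 2.600000 − (-0.227526)·(2.600000 − 2.500000) / (-0.227526 − 0.099814) = 2.600000 − (-0.022753)/(-0.327340) = 2.530492
p(2.530492) = 0.001635
u_3 = 2.530492 − 0.001635·(2.530492 − 2.600000) / (0.001635 − (-0.227526)) = 2.530492 − (-0.000114)/(0.229161) = 2.530988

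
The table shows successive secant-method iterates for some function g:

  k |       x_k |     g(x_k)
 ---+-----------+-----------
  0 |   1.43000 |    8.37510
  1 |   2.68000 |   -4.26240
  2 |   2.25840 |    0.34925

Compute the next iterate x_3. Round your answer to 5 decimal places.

2.29033

x_3 = 2.25840 − 0.34925·(2.25840 − 2.68000) / (0.34925 − (-4.26240))
   = 2.25840 − (-0.1472438)/(4.6116500) = 2.2903287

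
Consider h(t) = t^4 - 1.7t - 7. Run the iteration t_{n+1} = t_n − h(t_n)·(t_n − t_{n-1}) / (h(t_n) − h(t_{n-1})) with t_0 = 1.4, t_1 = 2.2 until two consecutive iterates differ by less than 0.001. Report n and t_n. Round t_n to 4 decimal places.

h(1.4) = -5.538400, h(2.2) = 12.685600
t_2 = 2.200000 − 12.685600·(0.800000)/(18.224000) = 1.643126;  |Δ| = 0.556874
h(1.643126) = -2.504061
t_3 = 1.643126 − (-2.504061)·(-0.556874)/(-15.189661) = 1.734928;  |Δ| = 0.091802
h(1.734928) = -0.889428
t_4 = 1.734928 − (-0.889428)·(0.091802)/(1.614633) = 1.785498;  |Δ| = 0.050570
h(1.785498) = 0.128012
t_5 = 1.785498 − 0.128012·(0.050570)/(1.017439) = 1.779135;  |Δ| = 0.006363
h(1.779135) = -0.005267
t_6 = 1.779135 − (-0.005267)·(-0.006363)/(-0.133278) = 1.779387;  |Δ| = 0.000251
|t_6 − t_5| = 0.000251 < 0.001

n = 6, t_n = 1.7794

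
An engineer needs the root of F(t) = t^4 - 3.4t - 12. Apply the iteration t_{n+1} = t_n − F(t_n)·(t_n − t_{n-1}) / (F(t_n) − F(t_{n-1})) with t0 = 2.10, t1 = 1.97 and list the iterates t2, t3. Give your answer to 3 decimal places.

F(2.10) = 0.30810, F(1.97) = -3.63662
t2 = 1.97000 − (-3.63662)·(1.97000 − 2.10000) / (-3.63662 − 0.30810) = 1.97000 − (0.47276)/(-3.94472) = 2.08985
F(2.08985) = -0.03079
t3 = 2.08985 − (-0.03079)·(2.08985 − 1.97000) / (-0.03079 − (-3.63662)) = 2.08985 − (-0.00369)/(3.60583) = 2.09087

2.090, 2.091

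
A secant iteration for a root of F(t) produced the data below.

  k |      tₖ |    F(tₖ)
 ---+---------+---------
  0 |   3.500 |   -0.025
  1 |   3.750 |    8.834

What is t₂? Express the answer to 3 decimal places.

3.501

t₂ = 3.750 − 8.834·(3.750 − 3.500) / (8.834 − (-0.025))
   = 3.750 − (2.20850)/(8.85900) = 3.50071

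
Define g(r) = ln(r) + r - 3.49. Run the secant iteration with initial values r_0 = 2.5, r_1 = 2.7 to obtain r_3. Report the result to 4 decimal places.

2.5528

g(2.5) = -0.073709, g(2.7) = 0.203252
r_2 = 2.700000 − 0.203252·(2.700000 − 2.500000) / (0.203252 − (-0.073709)) = 2.700000 − (0.040650)/(0.276961) = 2.553227
g(2.553227) = 0.000585
r_3 = 2.553227 − 0.000585·(2.553227 − 2.700000) / (0.000585 − 0.203252) = 2.553227 − (-0.000086)/(-0.202666) = 2.552803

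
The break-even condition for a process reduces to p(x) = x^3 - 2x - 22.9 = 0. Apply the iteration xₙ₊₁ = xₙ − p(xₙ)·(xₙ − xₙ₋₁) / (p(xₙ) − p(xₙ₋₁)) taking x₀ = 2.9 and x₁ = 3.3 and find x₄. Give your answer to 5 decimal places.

p(2.9) = -4.3110000, p(3.3) = 6.4370000
x₂ = 3.3000000 − 6.4370000·(3.3000000 − 2.9000000) / (6.4370000 − (-4.3110000)) = 3.3000000 − (2.5748000)/(10.7480000) = 3.0604392
p(3.0604392) = -0.3559244
x₃ = 3.0604392 − (-0.3559244)·(3.0604392 − 3.3000000) / (-0.3559244 − 6.4370000) = 3.0604392 − (0.0852656)/(-6.7929244) = 3.0729913
p(3.0729913) = -0.0268800
x₄ = 3.0729913 − (-0.0268800)·(3.0729913 − 3.0604392) / (-0.0268800 − (-0.3559244)) = 3.0729913 − (-0.0003374)/(0.3290444) = 3.0740167

3.07402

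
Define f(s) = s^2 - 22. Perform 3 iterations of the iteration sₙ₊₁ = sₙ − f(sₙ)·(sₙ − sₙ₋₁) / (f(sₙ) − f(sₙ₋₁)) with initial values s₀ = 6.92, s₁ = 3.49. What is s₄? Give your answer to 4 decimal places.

f(6.92) = 25.886400, f(3.49) = -9.819900
s₂ = 3.490000 − (-9.819900)·(3.490000 − 6.920000) / (-9.819900 − 25.886400) = 3.490000 − (33.682257)/(-35.706300) = 4.433314
f(4.433314) = -2.345726
s₃ = 4.433314 − (-2.345726)·(4.433314 − 3.490000) / (-2.345726 − (-9.819900)) = 4.433314 − (-2.212756)/(7.474174) = 4.729368
f(4.729368) = 0.366919
s₄ = 4.729368 − 0.366919·(4.729368 − 4.433314) / (0.366919 − (-2.345726)) = 4.729368 − (0.108628)/(2.712645) = 4.689323

4.6893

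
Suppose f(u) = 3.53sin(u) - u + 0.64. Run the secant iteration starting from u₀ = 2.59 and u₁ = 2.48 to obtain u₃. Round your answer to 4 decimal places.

f(2.59) = -0.100123, f(2.48) = 0.328741
u₂ = 2.480000 − 0.328741·(2.480000 − 2.590000) / (0.328741 − (-0.100123)) = 2.480000 − (-0.036162)/(0.428865) = 2.564319
f(2.564319) = 0.002147
u₃ = 2.564319 − 0.002147·(2.564319 − 2.480000) / (0.002147 − 0.328741) = 2.564319 − (0.000181)/(-0.326594) = 2.564874

2.5649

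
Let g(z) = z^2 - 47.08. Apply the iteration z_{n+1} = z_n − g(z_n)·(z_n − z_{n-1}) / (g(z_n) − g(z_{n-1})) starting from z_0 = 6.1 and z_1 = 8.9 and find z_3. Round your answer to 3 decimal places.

g(6.1) = -9.87000, g(8.9) = 32.13000
z_2 = 8.90000 − 32.13000·(8.90000 − 6.10000) / (32.13000 − (-9.87000)) = 8.90000 − (89.96400)/(42.00000) = 6.75800
g(6.75800) = -1.40944
z_3 = 6.75800 − (-1.40944)·(6.75800 − 8.90000) / (-1.40944 − 32.13000) = 6.75800 − (3.01901)/(-33.53944) = 6.84801

6.848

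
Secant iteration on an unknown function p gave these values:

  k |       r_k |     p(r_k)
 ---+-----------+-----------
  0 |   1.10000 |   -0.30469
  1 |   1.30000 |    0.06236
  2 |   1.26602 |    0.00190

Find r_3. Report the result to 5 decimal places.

r_3 = 1.26602 − 0.00190·(1.26602 − 1.30000) / (0.00190 − 0.06236)
   = 1.26602 − (-0.0000646)/(-0.0604600) = 1.2649522

1.26495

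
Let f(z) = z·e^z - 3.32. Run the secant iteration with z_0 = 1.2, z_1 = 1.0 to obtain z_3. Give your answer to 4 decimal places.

1.1030

f(1.2) = 0.664140, f(1.0) = -0.601718
z_2 = 1.000000 − (-0.601718)·(1.000000 − 1.200000) / (-0.601718 − 0.664140) = 1.000000 − (0.120344)/(-1.265858) = 1.095069
f(1.095069) = -0.046414
z_3 = 1.095069 − (-0.046414)·(1.095069 − 1.000000) / (-0.046414 − (-0.601718)) = 1.095069 − (-0.004413)/(0.555304) = 1.103015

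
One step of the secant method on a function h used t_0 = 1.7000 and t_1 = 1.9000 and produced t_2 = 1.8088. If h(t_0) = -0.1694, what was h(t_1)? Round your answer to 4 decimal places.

0.1420

The secant line through (1.7000, -0.1694) and (1.9000, h(t_1)) crosses zero at t_2 = 1.8088.
So (1.7000, -0.1694), (1.9000, h(t_1)), (1.8088, 0) are collinear:
h(t_1) = -0.1694 · (1.9000 − 1.8088) / (1.7000 − 1.8088) = -0.1694 · (0.091200)/(-0.108800) = 0.141997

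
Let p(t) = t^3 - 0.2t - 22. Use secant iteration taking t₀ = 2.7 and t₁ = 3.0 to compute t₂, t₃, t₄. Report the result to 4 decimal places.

p(2.7) = -2.857000, p(3.0) = 4.400000
t₂ = 3.000000 − 4.400000·(3.000000 − 2.700000) / (4.400000 − (-2.857000)) = 3.000000 − (1.320000)/(7.257000) = 2.818107
p(2.818107) = -0.182993
t₃ = 2.818107 − (-0.182993)·(2.818107 − 3.000000) / (-0.182993 − 4.400000) = 2.818107 − (0.033285)/(-4.582993) = 2.825369
p(2.825369) = -0.010963
t₄ = 2.825369 − (-0.010963)·(2.825369 − 2.818107) / (-0.010963 − (-0.182993)) = 2.825369 − (-0.000080)/(0.172030) = 2.825832

2.8181, 2.8254, 2.8258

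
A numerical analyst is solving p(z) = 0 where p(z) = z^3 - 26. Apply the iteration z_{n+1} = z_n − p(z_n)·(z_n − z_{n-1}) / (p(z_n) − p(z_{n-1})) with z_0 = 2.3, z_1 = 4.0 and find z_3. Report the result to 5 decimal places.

2.90166

p(2.3) = -13.8330000, p(4.0) = 38.0000000
z_2 = 4.0000000 − 38.0000000·(4.0000000 − 2.3000000) / (38.0000000 − (-13.8330000)) = 4.0000000 − (64.6000000)/(51.8330000) = 2.7536897
p(2.7536897) = -5.1193018
z_3 = 2.7536897 − (-5.1193018)·(2.7536897 − 4.0000000) / (-5.1193018 − 38.0000000) = 2.7536897 − (6.3802384)/(-43.1193018) = 2.9016568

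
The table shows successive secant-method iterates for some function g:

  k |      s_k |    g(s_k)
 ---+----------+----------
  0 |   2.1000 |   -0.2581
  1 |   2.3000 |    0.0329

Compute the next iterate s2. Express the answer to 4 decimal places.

2.2774

s2 = 2.3000 − 0.0329·(2.3000 − 2.1000) / (0.0329 − (-0.2581))
   = 2.3000 − (0.006580)/(0.291000) = 2.277388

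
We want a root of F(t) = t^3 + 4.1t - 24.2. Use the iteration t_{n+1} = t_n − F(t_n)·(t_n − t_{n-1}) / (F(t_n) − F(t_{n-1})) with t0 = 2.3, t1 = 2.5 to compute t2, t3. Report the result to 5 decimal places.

2.42169, 2.42478

F(2.3) = -2.6030000, F(2.5) = 1.6750000
t2 = 2.5000000 − 1.6750000·(2.5000000 − 2.3000000) / (1.6750000 − (-2.6030000)) = 2.5000000 − (0.3350000)/(4.2780000) = 2.4216924
F(2.4216924) = -0.0688187
t3 = 2.4216924 − (-0.0688187)·(2.4216924 − 2.5000000) / (-0.0688187 − 1.6750000) = 2.4216924 − (0.0053890)/(-1.7438187) = 2.4247827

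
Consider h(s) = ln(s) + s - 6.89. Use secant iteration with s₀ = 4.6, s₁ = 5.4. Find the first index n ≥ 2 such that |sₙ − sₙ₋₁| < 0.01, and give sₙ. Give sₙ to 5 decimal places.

h(4.6) = -0.7639437, h(5.4) = 0.1963990
s₂ = 5.4000000 − 0.1963990·(0.8000000)/(0.9603427) = 5.2363926;  |Δ| = 0.1636074
h(5.2363926) = 0.0020254
s₃ = 5.2363926 − 0.0020254·(-0.1636074)/(-0.1943735) = 5.2346878;  |Δ| = 0.0017048
|s₃ − s₂| = 0.0017048 < 0.01

n = 3, sₙ = 5.23469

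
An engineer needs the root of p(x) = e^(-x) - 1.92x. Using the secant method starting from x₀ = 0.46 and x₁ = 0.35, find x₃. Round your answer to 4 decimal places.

p(0.46) = -0.251916, p(0.35) = 0.032688
x₂ = 0.350000 − 0.032688·(0.350000 − 0.460000) / (0.032688 − (-0.251916)) = 0.350000 − (-0.003596)/(0.284604) = 0.362634
p(0.362634) = -0.000416
x₃ = 0.362634 − (-0.000416)·(0.362634 − 0.350000) / (-0.000416 − 0.032688) = 0.362634 − (-0.000005)/(-0.033104) = 0.362475

0.3625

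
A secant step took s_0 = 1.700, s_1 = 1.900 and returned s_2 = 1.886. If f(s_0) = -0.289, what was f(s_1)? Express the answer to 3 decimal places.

The secant line through (1.700, -0.289) and (1.900, f(s_1)) crosses zero at s_2 = 1.886.
So (1.700, -0.289), (1.900, f(s_1)), (1.886, 0) are collinear:
f(s_1) = -0.289 · (1.900 − 1.886) / (1.700 − 1.886) = -0.289 · (0.01400)/(-0.18600) = 0.02175

0.022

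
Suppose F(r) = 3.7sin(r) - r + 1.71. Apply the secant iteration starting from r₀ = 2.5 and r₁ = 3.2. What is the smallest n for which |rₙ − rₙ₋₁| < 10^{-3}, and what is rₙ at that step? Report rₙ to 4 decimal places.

F(2.5) = 1.424347, F(3.2) = -1.705984
r₂ = 3.200000 − (-1.705984)·(0.700000)/(-3.130331) = 2.818510;  |Δ| = 0.381490
F(2.818510) = 0.066206
r₃ = 2.818510 − 0.066206·(-0.381490)/(1.772190) = 2.832762;  |Δ| = 0.014252
F(2.832762) = 0.001833
r₄ = 2.832762 − 0.001833·(0.014252)/(-0.064373) = 2.833168;  |Δ| = 0.000406
|r₄ − r₃| = 0.000406 < 10^{-3}

n = 4, rₙ = 2.8332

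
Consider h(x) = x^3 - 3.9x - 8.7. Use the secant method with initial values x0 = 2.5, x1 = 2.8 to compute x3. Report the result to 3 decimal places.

2.674

h(2.5) = -2.82500, h(2.8) = 2.33200
x2 = 2.80000 − 2.33200·(2.80000 − 2.50000) / (2.33200 − (-2.82500)) = 2.80000 − (0.69960)/(5.15700) = 2.66434
h(2.66434) = -0.17756
x3 = 2.66434 − (-0.17756)·(2.66434 − 2.80000) / (-0.17756 − 2.33200) = 2.66434 − (0.02409)/(-2.50956) = 2.67394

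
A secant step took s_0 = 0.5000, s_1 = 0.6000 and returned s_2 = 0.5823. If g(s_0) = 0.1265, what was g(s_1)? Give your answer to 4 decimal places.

The secant line through (0.5000, 0.1265) and (0.6000, g(s_1)) crosses zero at s_2 = 0.5823.
So (0.5000, 0.1265), (0.6000, g(s_1)), (0.5823, 0) are collinear:
g(s_1) = 0.1265 · (0.6000 − 0.5823) / (0.5000 − 0.5823) = 0.1265 · (0.017700)/(-0.082300) = -0.027206

-0.0272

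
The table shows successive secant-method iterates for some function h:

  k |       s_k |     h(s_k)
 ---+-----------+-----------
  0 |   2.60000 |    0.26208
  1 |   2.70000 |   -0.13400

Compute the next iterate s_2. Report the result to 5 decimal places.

s_2 = 2.70000 − (-0.13400)·(2.70000 − 2.60000) / (-0.13400 − 0.26208)
   = 2.70000 − (-0.0134000)/(-0.3960800) = 2.6661685

2.66617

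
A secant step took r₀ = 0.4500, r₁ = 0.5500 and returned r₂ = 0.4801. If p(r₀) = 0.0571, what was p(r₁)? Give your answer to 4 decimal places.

-0.1326

The secant line through (0.4500, 0.0571) and (0.5500, p(r₁)) crosses zero at r₂ = 0.4801.
So (0.4500, 0.0571), (0.5500, p(r₁)), (0.4801, 0) are collinear:
p(r₁) = 0.0571 · (0.5500 − 0.4801) / (0.4500 − 0.4801) = 0.0571 · (0.069900)/(-0.030100) = -0.132601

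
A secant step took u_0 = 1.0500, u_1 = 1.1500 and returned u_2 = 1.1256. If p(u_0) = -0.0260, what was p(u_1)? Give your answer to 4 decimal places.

0.0084

The secant line through (1.0500, -0.0260) and (1.1500, p(u_1)) crosses zero at u_2 = 1.1256.
So (1.0500, -0.0260), (1.1500, p(u_1)), (1.1256, 0) are collinear:
p(u_1) = -0.0260 · (1.1500 − 1.1256) / (1.0500 − 1.1256) = -0.0260 · (0.024400)/(-0.075600) = 0.008392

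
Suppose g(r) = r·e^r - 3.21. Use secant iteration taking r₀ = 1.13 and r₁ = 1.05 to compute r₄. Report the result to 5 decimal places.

1.08484

g(1.13) = 0.2880918, g(1.05) = -0.2094663
r₂ = 1.0500000 − (-0.2094663)·(1.0500000 − 1.1300000) / (-0.2094663 − 0.2880918) = 1.0500000 − (0.0167573)/(-0.4975582) = 1.0836791
g(1.0836791) = -0.0071504
r₃ = 1.0836791 − (-0.0071504)·(1.0836791 − 1.0500000) / (-0.0071504 − (-0.2094663)) = 1.0836791 − (-0.0002408)/(0.2023159) = 1.0848694
g(1.0848694) = 0.0001865
r₄ = 1.0848694 − 0.0001865·(1.0848694 − 1.0836791) / (0.0001865 − (-0.0071504)) = 1.0848694 − (0.0000002)/(0.0073369) = 1.0848392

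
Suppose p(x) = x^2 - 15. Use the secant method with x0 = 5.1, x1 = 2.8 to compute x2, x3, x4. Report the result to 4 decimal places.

p(5.1) = 11.010000, p(2.8) = -7.160000
x2 = 2.800000 − (-7.160000)·(2.800000 − 5.100000) / (-7.160000 − 11.010000) = 2.800000 − (16.468000)/(-18.170000) = 3.706329
p(3.706329) = -1.263124
x3 = 3.706329 − (-1.263124)·(3.706329 − 2.800000) / (-1.263124 − (-7.160000)) = 3.706329 − (-1.144807)/(5.896876) = 3.900467
p(3.900467) = 0.213642
x4 = 3.900467 − 0.213642·(3.900467 − 3.706329) / (0.213642 − (-1.263124)) = 3.900467 − (0.041476)/(1.476767) = 3.872381

3.7063, 3.9005, 3.8724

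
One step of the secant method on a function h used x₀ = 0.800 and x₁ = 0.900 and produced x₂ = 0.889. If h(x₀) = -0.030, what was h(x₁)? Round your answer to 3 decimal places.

The secant line through (0.800, -0.030) and (0.900, h(x₁)) crosses zero at x₂ = 0.889.
So (0.800, -0.030), (0.900, h(x₁)), (0.889, 0) are collinear:
h(x₁) = -0.030 · (0.900 − 0.889) / (0.800 − 0.889) = -0.030 · (0.01100)/(-0.08900) = 0.00371

0.004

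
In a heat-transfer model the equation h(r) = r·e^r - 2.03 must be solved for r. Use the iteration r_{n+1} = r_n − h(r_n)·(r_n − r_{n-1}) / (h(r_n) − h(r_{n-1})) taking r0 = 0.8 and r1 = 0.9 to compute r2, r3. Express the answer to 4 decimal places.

h(0.8) = -0.249567, h(0.9) = 0.183643
r2 = 0.900000 − 0.183643·(0.900000 − 0.800000) / (0.183643 − (-0.249567)) = 0.900000 − (0.018364)/(0.433210) = 0.857609
h(0.857609) = -0.008173
r3 = 0.857609 − (-0.008173)·(0.857609 − 0.900000) / (-0.008173 − 0.183643) = 0.857609 − (0.000346)/(-0.191816) = 0.859415

0.8576, 0.8594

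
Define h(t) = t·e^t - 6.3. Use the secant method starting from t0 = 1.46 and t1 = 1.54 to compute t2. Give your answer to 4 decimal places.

1.4612

h(1.46) = -0.013299, h(1.54) = 0.883469
t2 = 1.540000 − 0.883469·(1.540000 − 1.460000) / (0.883469 − (-0.013299)) = 1.540000 − (0.070678)/(0.896768) = 1.461186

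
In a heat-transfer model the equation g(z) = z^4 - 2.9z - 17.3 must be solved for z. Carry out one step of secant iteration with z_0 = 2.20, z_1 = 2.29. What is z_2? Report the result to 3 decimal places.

2.206

g(2.20) = -0.25440, g(2.29) = 3.55958
z_2 = 2.29000 − 3.55958·(2.29000 − 2.20000) / (3.55958 − (-0.25440)) = 2.29000 − (0.32036)/(3.81398) = 2.20600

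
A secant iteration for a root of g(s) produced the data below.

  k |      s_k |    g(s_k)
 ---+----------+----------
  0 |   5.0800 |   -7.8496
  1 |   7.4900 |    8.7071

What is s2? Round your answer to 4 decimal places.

6.2226

s2 = 7.4900 − 8.7071·(7.4900 − 5.0800) / (8.7071 − (-7.8496))
   = 7.4900 − (20.984111)/(16.556700) = 6.222591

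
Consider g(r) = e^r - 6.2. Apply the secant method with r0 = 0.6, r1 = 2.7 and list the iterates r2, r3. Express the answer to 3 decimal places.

g(0.6) = -4.37788, g(2.7) = 8.67973
r2 = 2.70000 − 8.67973·(2.70000 − 0.60000) / (8.67973 − (-4.37788)) = 2.70000 − (18.22744)/(13.05761) = 1.30408
g(1.30408) = -2.51572
r3 = 1.30408 − (-2.51572)·(1.30408 − 2.70000) / (-2.51572 − 8.67973) = 1.30408 − (3.51175)/(-11.19545) = 1.61775

1.304, 1.618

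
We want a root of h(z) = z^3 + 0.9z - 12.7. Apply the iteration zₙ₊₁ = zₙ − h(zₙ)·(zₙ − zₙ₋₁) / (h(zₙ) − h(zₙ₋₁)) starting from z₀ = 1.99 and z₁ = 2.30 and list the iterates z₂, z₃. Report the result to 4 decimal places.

h(1.99) = -3.028401, h(2.30) = 1.537000
z₂ = 2.300000 − 1.537000·(2.300000 − 1.990000) / (1.537000 − (-3.028401)) = 2.300000 − (0.476470)/(4.565401) = 2.195635
h(2.195635) = -0.139189
z₃ = 2.195635 − (-0.139189)·(2.195635 − 2.300000) / (-0.139189 − 1.537000) = 2.195635 − (0.014527)/(-1.676189) = 2.204301

2.1956, 2.2043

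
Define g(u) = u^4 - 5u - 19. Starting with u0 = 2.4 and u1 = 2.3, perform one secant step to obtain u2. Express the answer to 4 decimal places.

g(2.4) = 2.177600, g(2.3) = -2.515900
u2 = 2.300000 − (-2.515900)·(2.300000 − 2.400000) / (-2.515900 − 2.177600) = 2.300000 − (0.251590)/(-4.693500) = 2.353604

2.3536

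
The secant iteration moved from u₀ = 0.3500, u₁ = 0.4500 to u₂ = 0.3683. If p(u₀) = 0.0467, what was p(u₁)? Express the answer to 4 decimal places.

The secant line through (0.3500, 0.0467) and (0.4500, p(u₁)) crosses zero at u₂ = 0.3683.
So (0.3500, 0.0467), (0.4500, p(u₁)), (0.3683, 0) are collinear:
p(u₁) = 0.0467 · (0.4500 − 0.3683) / (0.3500 − 0.3683) = 0.0467 · (0.081700)/(-0.018300) = -0.208491

-0.2085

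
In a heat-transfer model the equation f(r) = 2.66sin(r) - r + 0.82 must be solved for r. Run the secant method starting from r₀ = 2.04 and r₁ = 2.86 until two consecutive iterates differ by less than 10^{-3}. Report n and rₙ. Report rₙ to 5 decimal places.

f(2.04) = 1.1525302, f(2.86) = -1.3008234
r₂ = 2.8600000 − (-1.3008234)·(0.8200000)/(-2.4533536) = 2.4252175;  |Δ| = 0.4347825
f(2.4252175) = 0.1414852
r₃ = 2.4252175 − 0.1414852·(-0.4347825)/(1.4423087) = 2.4678681;  |Δ| = 0.0426506
f(2.4678681) = 0.0117088
r₄ = 2.4678681 − 0.0117088·(0.0426506)/(-0.1297765) = 2.4717161;  |Δ| = 0.0038480
f(2.4717161) = -0.0001509
r₅ = 2.4717161 − (-0.0001509)·(0.0038480)/(-0.0118596) = 2.4716672;  |Δ| = 0.0000489
|r₅ − r₄| = 0.0000489 < 10^{-3}

n = 5, rₙ = 2.47167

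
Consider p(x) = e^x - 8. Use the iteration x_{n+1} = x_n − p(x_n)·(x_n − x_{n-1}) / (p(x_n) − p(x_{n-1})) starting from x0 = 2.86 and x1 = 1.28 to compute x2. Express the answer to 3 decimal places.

1.782

p(2.86) = 9.46153, p(1.28) = -4.40336
x2 = 1.28000 − (-4.40336)·(1.28000 − 2.86000) / (-4.40336 − 9.46153) = 1.28000 − (6.95731)/(-13.86489) = 1.78179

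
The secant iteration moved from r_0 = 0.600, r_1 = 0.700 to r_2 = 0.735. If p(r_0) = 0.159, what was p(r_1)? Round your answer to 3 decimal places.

0.041

The secant line through (0.600, 0.159) and (0.700, p(r_1)) crosses zero at r_2 = 0.735.
So (0.600, 0.159), (0.700, p(r_1)), (0.735, 0) are collinear:
p(r_1) = 0.159 · (0.700 − 0.735) / (0.600 − 0.735) = 0.159 · (-0.03500)/(-0.13500) = 0.04122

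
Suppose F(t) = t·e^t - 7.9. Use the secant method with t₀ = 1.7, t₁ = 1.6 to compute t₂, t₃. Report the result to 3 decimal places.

F(1.7) = 1.40571, F(1.6) = 0.02485
t₂ = 1.60000 − 0.02485·(1.60000 − 1.70000) / (0.02485 − 1.40571) = 1.60000 − (-0.00249)/(-1.38086) = 1.59820
F(1.59820) = 0.00170
t₃ = 1.59820 − 0.00170·(1.59820 − 1.60000) / (0.00170 − 0.02485) = 1.59820 − (0.00000)/(-0.02315) = 1.59807

1.598, 1.598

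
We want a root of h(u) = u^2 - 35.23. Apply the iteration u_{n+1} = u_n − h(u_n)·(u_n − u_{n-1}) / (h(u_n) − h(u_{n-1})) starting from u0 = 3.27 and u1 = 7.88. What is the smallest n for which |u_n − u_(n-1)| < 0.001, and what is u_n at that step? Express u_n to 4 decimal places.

n = 6, u_n = 5.9355

h(3.27) = -24.537100, h(7.88) = 26.864400
u2 = 7.880000 − 26.864400·(4.610000)/(51.401500) = 5.470637;  |Δ| = 2.409363
h(5.470637) = -5.302133
u3 = 5.470637 − (-5.302133)·(-2.409363)/(-32.166533) = 5.867781;  |Δ| = 0.397145
h(5.867781) = -0.799142
u4 = 5.867781 − (-0.799142)·(0.397145)/(4.502992) = 5.938262;  |Δ| = 0.070481
h(5.938262) = 0.032959
u5 = 5.938262 − 0.032959·(0.070481)/(0.832100) = 5.935471;  |Δ| = 0.002792
h(5.935471) = -0.000189
u6 = 5.935471 − (-0.000189)·(-0.002792)/(-0.033148) = 5.935486;  |Δ| = 0.000016
|u6 − u5| = 0.000016 < 0.001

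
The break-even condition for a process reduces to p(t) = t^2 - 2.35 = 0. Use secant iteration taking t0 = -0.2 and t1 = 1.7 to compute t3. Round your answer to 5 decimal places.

p(-0.2) = -2.3100000, p(1.7) = 0.5400000
t2 = 1.7000000 − 0.5400000·(1.7000000 − (-0.2000000)) / (0.5400000 − (-2.3100000)) = 1.7000000 − (1.0260000)/(2.8500000) = 1.3400000
p(1.3400000) = -0.5544000
t3 = 1.3400000 − (-0.5544000)·(1.3400000 − 1.7000000) / (-0.5544000 − 0.5400000) = 1.3400000 − (0.1995840)/(-1.0944000) = 1.5223684

1.52237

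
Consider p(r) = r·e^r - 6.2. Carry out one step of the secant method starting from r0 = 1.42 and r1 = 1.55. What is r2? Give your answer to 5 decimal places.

1.44961

p(1.42) = -0.3252890, p(1.55) = 1.1027788
r2 = 1.5500000 − 1.1027788·(1.5500000 − 1.4200000) / (1.1027788 − (-0.3252890)) = 1.5500000 − (0.1433612)/(1.4280678) = 1.4496117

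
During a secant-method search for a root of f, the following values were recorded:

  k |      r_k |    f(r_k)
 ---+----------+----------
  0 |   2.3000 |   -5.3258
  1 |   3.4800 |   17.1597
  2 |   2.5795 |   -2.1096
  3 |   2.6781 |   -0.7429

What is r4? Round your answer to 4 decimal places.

r4 = 2.6781 − (-0.7429)·(2.6781 − 2.5795) / (-0.7429 − (-2.1096))
   = 2.6781 − (-0.073250)/(1.366700) = 2.731696

2.7317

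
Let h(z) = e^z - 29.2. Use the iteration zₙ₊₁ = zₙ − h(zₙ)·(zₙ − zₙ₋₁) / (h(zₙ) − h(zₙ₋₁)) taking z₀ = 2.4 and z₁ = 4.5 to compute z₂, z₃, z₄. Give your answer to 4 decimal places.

h(2.4) = -18.176824, h(4.5) = 60.817131
z₂ = 4.500000 − 60.817131·(4.500000 − 2.400000) / (60.817131 − (-18.176824)) = 4.500000 − (127.715976)/(78.993955) = 2.883218
h(2.883218) = -11.328302
z₃ = 2.883218 − (-11.328302)·(2.883218 − 4.500000) / (-11.328302 − 60.817131) = 2.883218 − (18.315390)/(-72.145433) = 3.137086
h(3.137086) = -6.163360
z₄ = 3.137086 − (-6.163360)·(3.137086 − 2.883218) / (-6.163360 − (-11.328302)) = 3.137086 − (-1.564678)/(5.164942) = 3.440028

2.8832, 3.1371, 3.4400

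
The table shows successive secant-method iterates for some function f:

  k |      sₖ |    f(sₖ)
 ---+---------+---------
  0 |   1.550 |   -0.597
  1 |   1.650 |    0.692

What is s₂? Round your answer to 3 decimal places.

s₂ = 1.650 − 0.692·(1.650 − 1.550) / (0.692 − (-0.597))
   = 1.650 − (0.06920)/(1.28900) = 1.59631

1.596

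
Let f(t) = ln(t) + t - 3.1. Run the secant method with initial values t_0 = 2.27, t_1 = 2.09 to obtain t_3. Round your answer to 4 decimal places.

2.2771

f(2.27) = -0.010220, f(2.09) = -0.272836
t_2 = 2.090000 − (-0.272836)·(2.090000 − 2.270000) / (-0.272836 − (-0.010220)) = 2.090000 − (0.049110)/(-0.262616) = 2.277005
f(2.277005) = -0.000134
t_3 = 2.277005 − (-0.000134)·(2.277005 − 2.090000) / (-0.000134 − (-0.272836)) = 2.277005 − (-0.000025)/(0.272702) = 2.277097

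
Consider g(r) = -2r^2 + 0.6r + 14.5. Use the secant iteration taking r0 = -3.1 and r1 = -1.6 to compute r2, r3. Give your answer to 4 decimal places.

g(-3.1) = -6.580000, g(-1.6) = 8.420000
r2 = -1.600000 − 8.420000·(-1.600000 − (-3.100000)) / (8.420000 − (-6.580000)) = -1.600000 − (12.630000)/(15.000000) = -2.442000
g(-2.442000) = 1.108072
r3 = -2.442000 − 1.108072·(-2.442000 − (-1.600000)) / (1.108072 − 8.420000) = -2.442000 − (-0.932997)/(-7.311928) = -2.569599

-2.4420, -2.5696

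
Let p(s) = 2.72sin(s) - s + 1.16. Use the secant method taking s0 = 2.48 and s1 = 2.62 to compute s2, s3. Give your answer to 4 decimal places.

2.5878, 2.5886

p(2.48) = 0.351098, p(2.62) = -0.104728
s2 = 2.620000 − (-0.104728)·(2.620000 − 2.480000) / (-0.104728 − 0.351098) = 2.620000 − (-0.014662)/(-0.455826) = 2.587834
p(2.587834) = 0.002580
s3 = 2.587834 − 0.002580·(2.587834 − 2.620000) / (0.002580 − (-0.104728)) = 2.587834 − (-0.000083)/(0.107308) = 2.588608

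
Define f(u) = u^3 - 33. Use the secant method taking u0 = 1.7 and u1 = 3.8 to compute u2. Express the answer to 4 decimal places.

f(1.7) = -28.087000, f(3.8) = 21.872000
u2 = 3.800000 − 21.872000·(3.800000 − 1.700000) / (21.872000 − (-28.087000)) = 3.800000 − (45.931200)/(49.959000) = 2.880622

2.8806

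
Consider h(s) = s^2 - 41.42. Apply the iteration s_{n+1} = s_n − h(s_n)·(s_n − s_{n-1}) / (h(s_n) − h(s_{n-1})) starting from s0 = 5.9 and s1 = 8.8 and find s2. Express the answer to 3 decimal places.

h(5.9) = -6.61000, h(8.8) = 36.02000
s2 = 8.80000 − 36.02000·(8.80000 − 5.90000) / (36.02000 − (-6.61000)) = 8.80000 − (104.45800)/(42.63000) = 6.34966

6.350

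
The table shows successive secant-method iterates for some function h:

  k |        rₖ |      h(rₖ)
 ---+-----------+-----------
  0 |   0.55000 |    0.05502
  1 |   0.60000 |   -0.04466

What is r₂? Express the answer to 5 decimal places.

r₂ = 0.60000 − (-0.04466)·(0.60000 − 0.55000) / (-0.04466 − 0.05502)
   = 0.60000 − (-0.0022330)/(-0.0996800) = 0.5775983

0.57760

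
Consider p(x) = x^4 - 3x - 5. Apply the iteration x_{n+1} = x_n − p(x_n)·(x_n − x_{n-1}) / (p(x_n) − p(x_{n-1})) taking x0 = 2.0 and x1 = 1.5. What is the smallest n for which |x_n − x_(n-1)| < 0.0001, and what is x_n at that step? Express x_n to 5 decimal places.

p(2.0) = 5.0000000, p(1.5) = -4.4375000
x2 = 1.5000000 − (-4.4375000)·(-0.5000000)/(-9.4375000) = 1.7350993;  |Δ| = 0.2350993
p(1.7350993) = -1.1417680
x3 = 1.7350993 − (-1.1417680)·(0.2350993)/(3.2957320) = 1.8165468;  |Δ| = 0.0814474
p(1.8165468) = 0.4393180
x4 = 1.8165468 − 0.4393180·(0.0814474)/(1.5810860) = 1.7939159;  |Δ| = 0.0226309
p(1.7939159) = -0.0253593
x5 = 1.7939159 − (-0.0253593)·(-0.0226309)/(-0.4646773) = 1.7951510;  |Δ| = 0.0012351
p(1.7951510) = -0.0005148
x6 = 1.7951510 − (-0.0005148)·(0.0012351)/(0.0248445) = 1.7951766;  |Δ| = 0.0000256
|x6 − x5| = 0.0000256 < 0.0001

n = 6, x_n = 1.79518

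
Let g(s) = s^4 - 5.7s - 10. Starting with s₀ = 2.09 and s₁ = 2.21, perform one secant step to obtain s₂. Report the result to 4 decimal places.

g(2.09) = -2.832702, g(2.21) = 1.257433
s₂ = 2.210000 − 1.257433·(2.210000 − 2.090000) / (1.257433 − (-2.832702)) = 2.210000 − (0.150892)/(4.090135) = 2.173108

2.1731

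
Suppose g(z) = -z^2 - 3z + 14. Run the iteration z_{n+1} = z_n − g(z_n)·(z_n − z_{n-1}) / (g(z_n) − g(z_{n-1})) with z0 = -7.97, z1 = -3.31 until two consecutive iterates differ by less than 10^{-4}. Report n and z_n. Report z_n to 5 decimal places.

n = 7, z_n = -5.53113

g(-7.97) = -25.6109000, g(-3.31) = 12.9739000
z2 = -3.3100000 − 12.9739000·(4.6600000)/(38.5848000) = -4.8768961;  |Δ| = 1.5668961
g(-4.8768961) = 4.8465725
z3 = -4.8768961 − 4.8465725·(-1.5668961)/(-8.1273275) = -5.8112839;  |Δ| = 0.9343878
g(-5.8112839) = -2.3371692
z4 = -5.8112839 − (-2.3371692)·(-0.9343878)/(-7.1837417) = -5.5072888;  |Δ| = 0.3039951
g(-5.5072888) = 0.1916363
z5 = -5.5072888 − 0.1916363·(0.3039951)/(2.5288055) = -5.5303260;  |Δ| = 0.0230372
g(-5.5303260) = 0.0064725
z6 = -5.5303260 − 0.0064725·(-0.0230372)/(-0.1851638) = -5.5311313;  |Δ| = 0.0008053
g(-5.5311313) = -0.0000192
z7 = -5.5311313 − (-0.0000192)·(-0.0008053)/(-0.0064917) = -5.5311289;  |Δ| = 0.0000024
|z7 − z6| = 0.0000024 < 10^{-4}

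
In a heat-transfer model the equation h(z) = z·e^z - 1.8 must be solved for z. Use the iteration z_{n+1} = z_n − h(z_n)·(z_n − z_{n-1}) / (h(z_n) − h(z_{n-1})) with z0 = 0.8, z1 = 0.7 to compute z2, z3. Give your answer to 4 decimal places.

h(0.8) = -0.019567, h(0.7) = -0.390373
z2 = 0.700000 − (-0.390373)·(0.700000 − 0.800000) / (-0.390373 − (-0.019567)) = 0.700000 − (0.039037)/(-0.370806) = 0.805277
h(0.805277) = 0.001659
z3 = 0.805277 − 0.001659·(0.805277 − 0.700000) / (0.001659 − (-0.390373)) = 0.805277 − (0.000175)/(0.392032) = 0.804831

0.8053, 0.8048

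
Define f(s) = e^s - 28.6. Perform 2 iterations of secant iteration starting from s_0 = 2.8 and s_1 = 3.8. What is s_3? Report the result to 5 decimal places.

f(2.8) = -12.1553532, f(3.8) = 16.1011845
s_2 = 3.8000000 − 16.1011845·(3.8000000 − 2.8000000) / (16.1011845 − (-12.1553532)) = 3.8000000 − (16.1011845)/(28.2565377) = 3.2301784
f(3.2301784) = -3.3158318
s_3 = 3.2301784 − (-3.3158318)·(3.2301784 − 3.8000000) / (-3.3158318 − 16.1011845) = 3.2301784 − (1.8894325)/(-19.4170163) = 3.3274865

3.32749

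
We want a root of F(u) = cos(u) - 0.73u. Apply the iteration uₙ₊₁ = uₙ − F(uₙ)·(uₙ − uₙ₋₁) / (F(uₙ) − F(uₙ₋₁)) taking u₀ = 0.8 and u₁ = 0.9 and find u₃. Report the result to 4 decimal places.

0.8765

F(0.8) = 0.112707, F(0.9) = -0.035390
u₂ = 0.900000 − (-0.035390)·(0.900000 − 0.800000) / (-0.035390 − 0.112707) = 0.900000 − (-0.003539)/(-0.148097) = 0.876103
F(0.876103) = 0.000594
u₃ = 0.876103 − 0.000594·(0.876103 − 0.900000) / (0.000594 − (-0.035390)) = 0.876103 − (-0.000014)/(0.035984) = 0.876498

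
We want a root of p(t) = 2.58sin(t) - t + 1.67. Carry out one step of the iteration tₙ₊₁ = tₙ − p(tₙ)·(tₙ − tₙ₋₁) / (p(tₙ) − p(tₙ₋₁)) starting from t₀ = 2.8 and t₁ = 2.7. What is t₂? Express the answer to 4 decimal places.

2.7215

p(2.8) = -0.265731, p(2.7) = 0.072640
t₂ = 2.700000 − 0.072640·(2.700000 − 2.800000) / (0.072640 − (-0.265731)) = 2.700000 − (-0.007264)/(0.338371) = 2.721468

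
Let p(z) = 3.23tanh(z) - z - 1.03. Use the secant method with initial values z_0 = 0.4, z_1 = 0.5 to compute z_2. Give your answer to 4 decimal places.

p(0.4) = -0.202765, p(0.5) = -0.037362
z_2 = 0.500000 − (-0.037362)·(0.500000 − 0.400000) / (-0.037362 − (-0.202765)) = 0.500000 − (-0.003736)/(0.165403) = 0.522588

0.5226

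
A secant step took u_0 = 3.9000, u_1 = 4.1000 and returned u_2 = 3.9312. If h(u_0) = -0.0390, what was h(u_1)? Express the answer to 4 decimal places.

0.2110

The secant line through (3.9000, -0.0390) and (4.1000, h(u_1)) crosses zero at u_2 = 3.9312.
So (3.9000, -0.0390), (4.1000, h(u_1)), (3.9312, 0) are collinear:
h(u_1) = -0.0390 · (4.1000 − 3.9312) / (3.9000 − 3.9312) = -0.0390 · (0.168800)/(-0.031200) = 0.211000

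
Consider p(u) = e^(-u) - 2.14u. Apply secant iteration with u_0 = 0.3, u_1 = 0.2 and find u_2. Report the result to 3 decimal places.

p(0.3) = 0.09882, p(0.2) = 0.39073
u_2 = 0.20000 − 0.39073·(0.20000 − 0.30000) / (0.39073 − 0.09882) = 0.20000 − (-0.03907)/(0.29191) = 0.33385

0.334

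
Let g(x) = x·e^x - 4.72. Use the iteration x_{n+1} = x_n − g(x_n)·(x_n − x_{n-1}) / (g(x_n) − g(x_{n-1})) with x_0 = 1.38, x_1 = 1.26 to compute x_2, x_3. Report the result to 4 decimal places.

g(1.38) = 0.765364, g(1.26) = -0.277969
x_2 = 1.260000 − (-0.277969)·(1.260000 − 1.380000) / (-0.277969 − 0.765364) = 1.260000 − (0.033356)/(-1.043333) = 1.291971
g(1.291971) = -0.017286
x_3 = 1.291971 − (-0.017286)·(1.291971 − 1.260000) / (-0.017286 − (-0.277969)) = 1.291971 − (-0.000553)/(0.260683) = 1.294091

1.2920, 1.2941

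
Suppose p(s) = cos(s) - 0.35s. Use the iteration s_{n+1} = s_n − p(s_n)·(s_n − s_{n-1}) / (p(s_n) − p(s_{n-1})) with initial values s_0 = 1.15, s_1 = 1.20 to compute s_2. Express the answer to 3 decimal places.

p(1.15) = 0.00599, p(1.20) = -0.05764
s_2 = 1.20000 − (-0.05764)·(1.20000 − 1.15000) / (-0.05764 − 0.00599) = 1.20000 − (-0.00288)/(-0.06363) = 1.15470

1.155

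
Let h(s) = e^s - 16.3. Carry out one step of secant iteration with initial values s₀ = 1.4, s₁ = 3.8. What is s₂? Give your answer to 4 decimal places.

2.1230

h(1.4) = -12.244800, h(3.8) = 28.401184
s₂ = 3.800000 − 28.401184·(3.800000 − 1.400000) / (28.401184 − (-12.244800)) = 3.800000 − (68.162843)/(40.645985) = 2.123012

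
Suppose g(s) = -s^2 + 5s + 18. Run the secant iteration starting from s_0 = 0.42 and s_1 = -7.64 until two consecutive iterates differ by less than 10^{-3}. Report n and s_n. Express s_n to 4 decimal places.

n = 7, s_n = -2.4244

g(0.42) = 19.923600, g(-7.64) = -78.569600
s_2 = -7.640000 − (-78.569600)·(-8.060000)/(-98.493200) = -1.210409;  |Δ| = 6.429591
g(-1.210409) = 10.482864
s_3 = -1.210409 − 10.482864·(6.429591)/(89.052464) = -1.967272;  |Δ| = 0.756863
g(-1.967272) = 4.293478
s_4 = -1.967272 − 4.293478·(-0.756863)/(-6.189385) = -2.492296;  |Δ| = 0.525024
g(-2.492296) = -0.673021
s_5 = -2.492296 − (-0.673021)·(-0.525024)/(-4.966500) = -2.421149;  |Δ| = 0.071147
g(-2.421149) = 0.032292
s_6 = -2.421149 − 0.032292·(0.071147)/(0.705313) = -2.424406;  |Δ| = 0.003257
g(-2.424406) = 0.000221
s_7 = -2.424406 − 0.000221·(-0.003257)/(-0.032071) = -2.424429;  |Δ| = 0.000022
|s_7 − s_6| = 0.000022 < 10^{-3}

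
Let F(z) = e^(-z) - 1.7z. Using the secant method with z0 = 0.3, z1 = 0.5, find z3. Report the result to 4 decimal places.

F(0.3) = 0.230818, F(0.5) = -0.243469
z2 = 0.500000 − (-0.243469)·(0.500000 − 0.300000) / (-0.243469 − 0.230818) = 0.500000 − (-0.048694)/(-0.474288) = 0.397333
F(0.397333) = -0.003355
z3 = 0.397333 − (-0.003355)·(0.397333 − 0.500000) / (-0.003355 − (-0.243469)) = 0.397333 − (0.000344)/(0.240114) = 0.395898

0.3959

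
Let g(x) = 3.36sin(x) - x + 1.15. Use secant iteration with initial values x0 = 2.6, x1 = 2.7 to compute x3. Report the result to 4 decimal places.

2.6716

g(2.6) = 0.282085, g(2.7) = -0.114004
x2 = 2.700000 − (-0.114004)·(2.700000 − 2.600000) / (-0.114004 − 0.282085) = 2.700000 − (-0.011400)/(-0.396088) = 2.671218
g(2.671218) = 0.001604
x3 = 2.671218 − 0.001604·(2.671218 − 2.700000) / (0.001604 − (-0.114004)) = 2.671218 − (-0.000046)/(0.115607) = 2.671617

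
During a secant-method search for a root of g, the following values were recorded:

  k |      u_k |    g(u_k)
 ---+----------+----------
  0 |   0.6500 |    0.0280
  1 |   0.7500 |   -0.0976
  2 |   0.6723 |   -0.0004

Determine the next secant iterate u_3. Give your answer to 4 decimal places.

0.6720

u_3 = 0.6723 − (-0.0004)·(0.6723 − 0.7500) / (-0.0004 − (-0.0976))
   = 0.6723 − (0.000031)/(0.097200) = 0.671980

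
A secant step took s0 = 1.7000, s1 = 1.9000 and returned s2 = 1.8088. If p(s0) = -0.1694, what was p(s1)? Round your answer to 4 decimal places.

0.1420

The secant line through (1.7000, -0.1694) and (1.9000, p(s1)) crosses zero at s2 = 1.8088.
So (1.7000, -0.1694), (1.9000, p(s1)), (1.8088, 0) are collinear:
p(s1) = -0.1694 · (1.9000 − 1.8088) / (1.7000 − 1.8088) = -0.1694 · (0.091200)/(-0.108800) = 0.141997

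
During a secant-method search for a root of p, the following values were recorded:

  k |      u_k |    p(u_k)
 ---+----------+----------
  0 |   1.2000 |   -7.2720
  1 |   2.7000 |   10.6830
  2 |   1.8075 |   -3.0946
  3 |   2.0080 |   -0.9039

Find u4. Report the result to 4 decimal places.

u4 = 2.0080 − (-0.9039)·(2.0080 − 1.8075) / (-0.9039 − (-3.0946))
   = 2.0080 − (-0.181232)/(2.190700) = 2.090728

2.0907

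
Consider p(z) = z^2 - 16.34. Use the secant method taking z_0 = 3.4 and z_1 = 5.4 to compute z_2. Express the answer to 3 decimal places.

p(3.4) = -4.78000, p(5.4) = 12.82000
z_2 = 5.40000 − 12.82000·(5.40000 − 3.40000) / (12.82000 − (-4.78000)) = 5.40000 − (25.64000)/(17.60000) = 3.94318

3.943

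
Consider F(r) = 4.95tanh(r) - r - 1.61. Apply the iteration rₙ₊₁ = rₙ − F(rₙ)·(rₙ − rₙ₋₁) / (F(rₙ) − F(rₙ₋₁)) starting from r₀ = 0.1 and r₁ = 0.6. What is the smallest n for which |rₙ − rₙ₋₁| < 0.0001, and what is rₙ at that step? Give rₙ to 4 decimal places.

F(0.1) = -1.216643, F(0.6) = 0.448395
r₂ = 0.600000 − 0.448395·(0.500000)/(1.665039) = 0.465350;  |Δ| = 0.134650
F(0.465350) = 0.075101
r₃ = 0.465350 − 0.075101·(-0.134650)/(-0.373295) = 0.438261;  |Δ| = 0.027089
F(0.438261) = -0.007863
r₄ = 0.438261 − (-0.007863)·(-0.027089)/(-0.082964) = 0.440828;  |Δ| = 0.002567
F(0.440828) = 0.000108
r₅ = 0.440828 − 0.000108·(0.002567)/(0.007971) = 0.440793;  |Δ| = 0.000035
|r₅ − r₄| = 0.000035 < 0.0001

n = 5, rₙ = 0.4408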